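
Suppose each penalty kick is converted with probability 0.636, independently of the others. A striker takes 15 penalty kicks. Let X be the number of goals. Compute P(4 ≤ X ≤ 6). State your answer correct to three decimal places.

0.053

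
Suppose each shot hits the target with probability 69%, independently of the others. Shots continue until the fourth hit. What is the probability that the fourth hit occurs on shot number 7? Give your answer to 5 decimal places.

0.13506

Y = trial on which the fourth success occurs; negative binomial, r=4, p=0.69.
P(Y=7) = C(6,3) · p^4 · (1−p)^3
= 20 · 0.22667 · 0.029791 = 0.1350552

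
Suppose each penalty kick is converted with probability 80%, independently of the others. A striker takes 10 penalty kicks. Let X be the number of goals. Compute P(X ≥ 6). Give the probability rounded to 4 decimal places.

X ~ Binomial(10, 0.80); P(X ≥ 6) = Σ C(10,k) p^k (1−p)^(10−k) over k:
  k=6: C(10,6)·0.80^6·0.20^4 = 0.088080
  k=7: C(10,7)·0.80^7·0.20^3 = 0.201327
  k=8: C(10,8)·0.80^8·0.20^2 = 0.301990
  k=9: C(10,9)·0.80^9·0.20^1 = 0.268435
  k=10: C(10,10)·0.80^10·0.20^0 = 0.107374
Total = 0.967207

0.9672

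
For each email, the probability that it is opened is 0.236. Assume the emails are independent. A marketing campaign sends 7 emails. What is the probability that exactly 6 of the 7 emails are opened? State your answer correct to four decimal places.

X ~ Binomial(n=7, p=0.236).
P(X=6) = C(7,6) · p^6 · (1−p)^1
= 7 · 0.00017277 · 0.764 = 0.000924

0.0009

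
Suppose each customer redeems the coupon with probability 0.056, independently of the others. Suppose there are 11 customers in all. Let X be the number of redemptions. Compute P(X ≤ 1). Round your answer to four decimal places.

0.8767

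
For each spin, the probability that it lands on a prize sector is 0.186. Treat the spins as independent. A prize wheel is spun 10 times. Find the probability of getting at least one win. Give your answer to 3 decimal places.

P(at least one) = 1 − P(none) = 1 − (1 − 0.186)^10
= 1 − 0.12772 = 0.87228

0.872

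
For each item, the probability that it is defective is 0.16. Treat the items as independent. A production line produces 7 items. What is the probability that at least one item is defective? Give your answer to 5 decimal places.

0.70491

P(at least one) = 1 − P(none) = 1 − (1 − 0.16)^7
= 1 − 0.2950903 = 0.7049097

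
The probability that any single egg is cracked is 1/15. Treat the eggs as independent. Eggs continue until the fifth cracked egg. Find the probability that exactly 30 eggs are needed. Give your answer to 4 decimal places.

Y = trial on which the fifth success occurs; negative binomial, r=5, p=0.066667.
P(Y=30) = C(29,4) · p^5 · (1−p)^25
= 23751 · 1.3169e-06 · 0.1782 = 0.005574

0.0056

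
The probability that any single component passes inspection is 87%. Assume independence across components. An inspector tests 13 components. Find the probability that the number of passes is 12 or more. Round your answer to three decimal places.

X ~ Binomial(13, 0.87); P(X ≥ 12) = Σ C(13,k) p^k (1−p)^(13−k) over k:
  k=12: C(13,12)·0.87^12·0.13^1 = 0.31777
  k=13: C(13,13)·0.87^13·0.13^0 = 0.16359
Total = 0.48136

0.481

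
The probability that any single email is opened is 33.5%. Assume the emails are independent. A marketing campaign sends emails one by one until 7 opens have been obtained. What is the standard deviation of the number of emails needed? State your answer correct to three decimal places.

Y = total emails until the seventh success; negative binomial with r=7, p=0.335.
SD(Y) = √[r(1−p)/p²] = √(41.47917) = 6.44043

6.440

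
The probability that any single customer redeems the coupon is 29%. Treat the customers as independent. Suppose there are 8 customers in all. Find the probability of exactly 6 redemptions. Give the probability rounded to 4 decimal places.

X ~ Binomial(n=8, p=0.29).
P(X=6) = C(8,6) · p^6 · (1−p)^2
= 28 · 0.00059482 · 0.5041 = 0.008396

0.0084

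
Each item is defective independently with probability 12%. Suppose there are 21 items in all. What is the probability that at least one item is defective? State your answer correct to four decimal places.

P(at least one) = 1 − P(none) = 1 − (1 − 0.12)^21
= 1 − 0.068255 = 0.931745

0.9317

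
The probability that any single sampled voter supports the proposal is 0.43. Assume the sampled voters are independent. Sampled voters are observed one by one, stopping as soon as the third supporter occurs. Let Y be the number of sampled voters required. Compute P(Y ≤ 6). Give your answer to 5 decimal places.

0.51770

Finishing within 6 sampled voters ⇔ at least 3 successes in the first 6. With X ~ Binomial(6, 0.43), P(Y ≤ 6) = 1 − P(X ≤ 2).
  k=0: C(6,0)·0.43^0·0.57^6 = 0.0342964
  k=1: C(6,1)·0.43^1·0.57^5 = 0.1552366
  k=2: C(6,2)·0.43^2·0.57^4 = 0.2927707
1 − 0.4823037 = 0.5176963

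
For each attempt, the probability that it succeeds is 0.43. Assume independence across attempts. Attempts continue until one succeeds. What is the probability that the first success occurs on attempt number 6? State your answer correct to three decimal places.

0.026

Geometric (trials to first success), p = 0.43.
P(Y = 6) = (1−p)^5 · p = 0.060169 · 0.43 = 0.02587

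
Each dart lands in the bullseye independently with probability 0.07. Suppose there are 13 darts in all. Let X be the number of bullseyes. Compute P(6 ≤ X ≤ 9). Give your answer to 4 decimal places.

X ~ Binomial(13, 0.07); P(6 ≤ X ≤ 9) = Σ C(13,k) p^k (1−p)^(13−k) over k:
  k=6: C(13,6)·0.07^6·0.93^7 = 0.000121
  k=7: C(13,7)·0.07^7·0.93^6 = 0.000009
  k=8: C(13,8)·0.07^8·0.93^5 = 0.000001
  k=9: C(13,9)·0.07^9·0.93^4 = 0.000000
Total = 0.000131

0.0001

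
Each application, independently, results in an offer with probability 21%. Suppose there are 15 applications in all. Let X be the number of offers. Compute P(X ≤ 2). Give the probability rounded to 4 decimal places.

0.3615

X ~ Binomial(15, 0.21); P(X ≤ 2) = Σ C(15,k) p^k (1−p)^(15−k) over k:
  k=0: C(15,0)·0.21^0·0.79^15 = 0.029134
  k=1: C(15,1)·0.21^1·0.79^14 = 0.116169
  k=2: C(15,2)·0.21^2·0.79^13 = 0.216162
Total = 0.361466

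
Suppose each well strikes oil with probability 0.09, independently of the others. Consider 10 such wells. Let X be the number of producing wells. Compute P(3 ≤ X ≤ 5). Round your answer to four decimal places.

X ~ Binomial(10, 0.09); P(3 ≤ X ≤ 5) = Σ C(10,k) p^k (1−p)^(10−k) over k:
  k=3: C(10,3)·0.09^3·0.91^7 = 0.045206
  k=4: C(10,4)·0.09^4·0.91^6 = 0.007824
  k=5: C(10,5)·0.09^5·0.91^5 = 0.000929
Total = 0.053959

0.0540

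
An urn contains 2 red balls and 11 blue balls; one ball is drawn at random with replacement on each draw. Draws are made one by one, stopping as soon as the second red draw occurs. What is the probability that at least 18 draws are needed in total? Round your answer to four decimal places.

Needing more than 17 draws ⇔ fewer than 2 successes in the first 17. With X ~ Binomial(17, 0.153846), P(Y > 17) = P(X ≤ 1).
  k=0: C(17,0)·0.153846^0·0.846154^17 = 0.058430
  k=1: C(17,1)·0.153846^1·0.846154^16 = 0.180603
P(X ≤ 1) = 0.239033

0.2390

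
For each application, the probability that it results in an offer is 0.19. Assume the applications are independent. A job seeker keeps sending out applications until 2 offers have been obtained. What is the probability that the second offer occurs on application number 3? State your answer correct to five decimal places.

0.05848

Y = trial on which the second success occurs; negative binomial, r=2, p=0.19.
P(Y=3) = C(2,1) · p^2 · (1−p)^1
= 2 · 0.0361 · 0.81 = 0.0584820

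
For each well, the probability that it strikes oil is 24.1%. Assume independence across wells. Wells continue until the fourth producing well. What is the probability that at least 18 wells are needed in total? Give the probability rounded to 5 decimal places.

0.38557

Needing more than 17 wells ⇔ fewer than 4 successes in the first 17. With X ~ Binomial(17, 0.241), P(Y > 17) = P(X ≤ 3).
  k=0: C(17,0)·0.241^0·0.759^17 = 0.0092068
  k=1: C(17,1)·0.241^1·0.759^16 = 0.0496975
  k=2: C(17,2)·0.241^2·0.759^15 = 0.1262408
  k=3: C(17,3)·0.241^3·0.759^14 = 0.2004218
P(X ≤ 3) = 0.3855669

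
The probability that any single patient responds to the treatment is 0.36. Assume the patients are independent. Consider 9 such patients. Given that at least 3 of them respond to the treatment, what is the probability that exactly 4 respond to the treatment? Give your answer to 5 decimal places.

X ~ Binomial(9, 0.36). Want P(X=4 | X≥3) = P(X=4) / P(X≥3).
P(X=4) = C(9,4)·0.36^4·0.64^5 = 0.2272377
P(X≥3) = 1 − 0.0180144 − 0.0911979 − 0.2051953 = 0.6855925
Ratio = 0.2272377 / 0.6855925 = 0.3314472

0.33145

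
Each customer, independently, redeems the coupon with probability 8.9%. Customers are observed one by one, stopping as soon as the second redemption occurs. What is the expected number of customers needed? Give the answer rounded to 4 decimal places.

22.4719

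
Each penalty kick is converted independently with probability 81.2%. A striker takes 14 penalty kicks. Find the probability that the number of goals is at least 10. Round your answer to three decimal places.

0.895

X ~ Binomial(14, 0.812); P(X ≥ 10) = Σ C(14,k) p^k (1−p)^(14−k) over k:
  k=10: C(14,10)·0.812^10·0.188^4 = 0.15582
  k=11: C(14,11)·0.812^11·0.188^3 = 0.24473
  k=12: C(14,12)·0.812^12·0.188^2 = 0.26426
  k=13: C(14,13)·0.812^13·0.188^1 = 0.17560
  k=14: C(14,14)·0.812^14·0.188^0 = 0.05417
Total = 0.89458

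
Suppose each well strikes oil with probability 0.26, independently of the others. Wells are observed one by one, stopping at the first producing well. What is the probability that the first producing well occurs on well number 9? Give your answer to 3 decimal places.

0.023

Geometric (trials to first success), p = 0.26.
P(Y = 9) = (1−p)^8 · p = 0.089919 · 0.26 = 0.02338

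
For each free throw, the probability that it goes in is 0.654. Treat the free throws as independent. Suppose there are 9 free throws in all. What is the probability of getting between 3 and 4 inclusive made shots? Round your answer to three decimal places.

X ~ Binomial(9, 0.654); P(3 ≤ X ≤ 4) = Σ C(9,k) p^k (1−p)^(9−k) over k:
  k=3: C(9,3)·0.654^3·0.346^6 = 0.04032
  k=4: C(9,4)·0.654^4·0.346^5 = 0.11430
Total = 0.15462

0.155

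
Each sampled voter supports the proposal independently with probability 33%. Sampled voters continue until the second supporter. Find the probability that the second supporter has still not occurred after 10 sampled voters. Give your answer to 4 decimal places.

Needing more than 10 sampled voters ⇔ fewer than 2 successes in the first 10. With X ~ Binomial(10, 0.33), P(Y > 10) = P(X ≤ 1).
  k=0: C(10,0)·0.33^0·0.67^10 = 0.018228
  k=1: C(10,1)·0.33^1·0.67^9 = 0.089782
P(X ≤ 1) = 0.108010

0.1080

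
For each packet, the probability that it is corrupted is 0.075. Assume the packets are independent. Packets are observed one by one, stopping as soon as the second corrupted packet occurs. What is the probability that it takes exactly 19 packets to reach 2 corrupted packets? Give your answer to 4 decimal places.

0.0269

Y = trial on which the second success occurs; negative binomial, r=2, p=0.075.
P(Y=19) = C(18,1) · p^2 · (1−p)^17
= 18 · 0.005625 · 0.26571 = 0.026903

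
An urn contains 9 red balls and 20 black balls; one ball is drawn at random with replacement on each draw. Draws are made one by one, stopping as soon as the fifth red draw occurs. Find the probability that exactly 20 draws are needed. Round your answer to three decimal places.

0.042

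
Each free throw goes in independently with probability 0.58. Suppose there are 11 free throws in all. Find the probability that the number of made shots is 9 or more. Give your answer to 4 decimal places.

0.0945

X ~ Binomial(11, 0.58); P(X ≥ 9) = Σ C(11,k) p^k (1−p)^(11−k) over k:
  k=9: C(11,9)·0.58^9·0.42^2 = 0.072063
  k=10: C(11,10)·0.58^10·0.42^1 = 0.019903
  k=11: C(11,11)·0.58^11·0.42^0 = 0.002499
Total = 0.094465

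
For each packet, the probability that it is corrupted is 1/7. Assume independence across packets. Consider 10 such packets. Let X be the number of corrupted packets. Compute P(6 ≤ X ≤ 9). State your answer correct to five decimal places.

0.00106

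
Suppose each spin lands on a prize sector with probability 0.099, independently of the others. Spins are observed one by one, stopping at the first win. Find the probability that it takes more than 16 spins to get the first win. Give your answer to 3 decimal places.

Y = number of spins to the first success; geometric, p = 0.099.
P(Y > 16) = P(first 16 all fail) = (1−p)^16 = 0.18862

0.189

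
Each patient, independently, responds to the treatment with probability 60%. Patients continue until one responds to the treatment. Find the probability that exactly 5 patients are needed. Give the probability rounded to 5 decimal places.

0.01536

Geometric (trials to first success), p = 0.60.
P(Y = 5) = (1−p)^4 · p = 0.0256 · 0.60 = 0.0153600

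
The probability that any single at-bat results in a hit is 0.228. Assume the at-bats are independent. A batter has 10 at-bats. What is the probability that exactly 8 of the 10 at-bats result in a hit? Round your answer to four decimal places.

X ~ Binomial(n=10, p=0.228).
P(X=8) = C(10,8) · p^8 · (1−p)^2
= 45 · 7.3026e-06 · 0.59598 = 0.000196

0.0002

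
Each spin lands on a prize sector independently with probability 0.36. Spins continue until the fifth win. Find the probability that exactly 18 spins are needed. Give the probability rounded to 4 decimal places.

0.0435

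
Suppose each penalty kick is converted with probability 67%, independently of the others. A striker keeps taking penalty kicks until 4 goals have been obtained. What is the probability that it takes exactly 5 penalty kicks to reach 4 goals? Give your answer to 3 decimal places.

Y = trial on which the fourth success occurs; negative binomial, r=4, p=0.67.
P(Y=5) = C(4,3) · p^4 · (1−p)^1
= 4 · 0.20151 · 0.33 = 0.26599

0.266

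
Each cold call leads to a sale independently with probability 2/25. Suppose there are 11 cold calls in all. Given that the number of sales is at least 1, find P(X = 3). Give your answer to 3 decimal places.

X ~ Binomial(11, 0.08). Want P(X=3 | X≥1) = P(X=3) / P(X≥1).
P(X=3) = C(11,3)·0.08^3·0.92^8 = 0.04336
P(X≥1) = 1 − 0.39964 = 0.60036
Ratio = 0.04336 / 0.60036 = 0.07222

0.072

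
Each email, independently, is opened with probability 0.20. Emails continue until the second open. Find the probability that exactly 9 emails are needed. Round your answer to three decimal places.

Y = trial on which the second success occurs; negative binomial, r=2, p=0.20.
P(Y=9) = C(8,1) · p^2 · (1−p)^7
= 8 · 0.04 · 0.20972 = 0.06711

0.067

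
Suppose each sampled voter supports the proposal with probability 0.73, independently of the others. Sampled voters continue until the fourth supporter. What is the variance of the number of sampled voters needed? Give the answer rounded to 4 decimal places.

2.0266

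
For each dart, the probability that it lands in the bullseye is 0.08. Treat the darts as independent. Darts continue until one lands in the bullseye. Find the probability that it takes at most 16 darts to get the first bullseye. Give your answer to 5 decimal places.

Y = number of darts to the first success; geometric, p = 0.08.
P(Y ≤ 16) = 1 − (1−p)^16 = 1 − 0.2633936 = 0.7366064

0.73661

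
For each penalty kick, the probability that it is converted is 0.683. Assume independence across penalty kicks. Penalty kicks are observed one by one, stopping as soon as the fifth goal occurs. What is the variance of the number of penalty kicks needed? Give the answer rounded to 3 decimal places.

3.398

Y = total penalty kicks until the fifth success; negative binomial with r=5, p=0.683.
Var(Y) = r(1−p)/p² = 5·0.317 / 0.683² = 3.39772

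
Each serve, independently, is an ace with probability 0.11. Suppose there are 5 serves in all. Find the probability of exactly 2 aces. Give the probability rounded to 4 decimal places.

X ~ Binomial(n=5, p=0.11).
P(X=2) = C(5,2) · p^2 · (1−p)^3
= 10 · 0.0121 · 0.70497 = 0.085301

0.0853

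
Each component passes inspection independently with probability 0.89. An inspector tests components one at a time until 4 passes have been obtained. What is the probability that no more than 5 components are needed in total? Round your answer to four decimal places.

0.9035

Finishing within 5 components ⇔ at least 4 successes in the first 5. With X ~ Binomial(5, 0.89), P(Y ≤ 5) = 1 − P(X ≤ 3).
  k=0: C(5,0)·0.89^0·0.11^5 = 0.000016
  k=1: C(5,1)·0.89^1·0.11^4 = 0.000652
  k=2: C(5,2)·0.89^2·0.11^3 = 0.010543
  k=3: C(5,3)·0.89^3·0.11^2 = 0.085301
1 − 0.096512 = 0.903488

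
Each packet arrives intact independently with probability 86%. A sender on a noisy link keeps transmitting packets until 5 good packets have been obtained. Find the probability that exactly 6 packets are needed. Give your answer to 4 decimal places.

Y = trial on which the fifth success occurs; negative binomial, r=5, p=0.86.
P(Y=6) = C(5,4) · p^5 · (1−p)^1
= 5 · 0.47043 · 0.14 = 0.329299

0.3293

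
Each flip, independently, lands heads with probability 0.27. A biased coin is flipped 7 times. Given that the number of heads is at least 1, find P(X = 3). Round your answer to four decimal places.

X ~ Binomial(7, 0.27). Want P(X=3 | X≥1) = P(X=3) / P(X≥1).
P(X=3) = C(7,3)·0.27^3·0.73^4 = 0.195637
P(X≥1) = 1 − 0.110474 = 0.889526
Ratio = 0.195637 / 0.889526 = 0.219934

0.2199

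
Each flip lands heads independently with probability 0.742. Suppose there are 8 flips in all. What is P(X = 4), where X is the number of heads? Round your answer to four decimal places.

X ~ Binomial(n=8, p=0.742).
P(X=4) = C(8,4) · p^4 · (1−p)^4
= 70 · 0.30312 · 0.0044308 = 0.094014

0.0940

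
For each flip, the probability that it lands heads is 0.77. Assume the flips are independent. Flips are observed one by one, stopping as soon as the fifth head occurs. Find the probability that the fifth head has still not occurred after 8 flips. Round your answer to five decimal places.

0.08799

Needing more than 8 flips ⇔ fewer than 5 successes in the first 8. With X ~ Binomial(8, 0.77), P(Y > 8) = P(X ≤ 4).
  k=0: C(8,0)·0.77^0·0.23^8 = 0.0000078
  k=1: C(8,1)·0.77^1·0.23^7 = 0.0002097
  k=2: C(8,2)·0.77^2·0.23^6 = 0.0024576
  k=3: C(8,3)·0.77^3·0.23^5 = 0.0164551
  k=4: C(8,4)·0.77^4·0.23^4 = 0.0688608
P(X ≤ 4) = 0.0879910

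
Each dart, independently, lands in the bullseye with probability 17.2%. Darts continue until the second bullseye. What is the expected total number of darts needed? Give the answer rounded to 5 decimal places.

11.62791

Y = total darts until the second success; negative binomial with r=2, p=0.172.
E[Y] = r / p = 2 / 0.172 = 11.6279070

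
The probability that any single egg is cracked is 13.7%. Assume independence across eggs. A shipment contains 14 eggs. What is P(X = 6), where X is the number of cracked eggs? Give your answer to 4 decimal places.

X ~ Binomial(n=14, p=0.137).
P(X=6) = C(14,6) · p^6 · (1−p)^8
= 3003 · 6.6119e-06 · 0.30767 = 0.006109

0.0061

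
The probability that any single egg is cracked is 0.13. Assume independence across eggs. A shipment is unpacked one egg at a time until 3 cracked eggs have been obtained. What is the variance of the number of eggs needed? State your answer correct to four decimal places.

154.4379

Y = total eggs until the third success; negative binomial with r=3, p=0.13.
Var(Y) = r(1−p)/p² = 3·0.87 / 0.13² = 154.437870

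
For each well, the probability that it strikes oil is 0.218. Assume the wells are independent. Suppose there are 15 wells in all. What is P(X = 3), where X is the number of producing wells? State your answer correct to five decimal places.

X ~ Binomial(n=15, p=0.218).
P(X=3) = C(15,3) · p^3 · (1−p)^12
= 455 · 0.01036 · 0.052298 = 0.2465255

0.24653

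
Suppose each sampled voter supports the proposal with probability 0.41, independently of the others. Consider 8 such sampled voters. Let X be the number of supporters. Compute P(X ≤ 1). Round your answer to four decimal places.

0.0963

X ~ Binomial(8, 0.41); P(X ≤ 1) = Σ C(8,k) p^k (1−p)^(8−k) over k:
  k=0: C(8,0)·0.41^0·0.59^8 = 0.014683
  k=1: C(8,1)·0.41^1·0.59^7 = 0.081628
Total = 0.096311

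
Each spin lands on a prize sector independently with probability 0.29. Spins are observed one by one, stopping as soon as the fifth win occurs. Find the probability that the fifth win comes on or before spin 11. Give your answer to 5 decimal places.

0.18883

Finishing within 11 spins ⇔ at least 5 successes in the first 11. With X ~ Binomial(11, 0.29), P(Y ≤ 11) = 1 − P(X ≤ 4).
  k=0: C(11,0)·0.29^0·0.71^11 = 0.0231122
  k=1: C(11,1)·0.29^1·0.71^10 = 0.1038423
  k=2: C(11,2)·0.29^2·0.71^9 = 0.2120722
  k=3: C(11,3)·0.29^3·0.71^8 = 0.2598632
  k=4: C(11,4)·0.29^4·0.71^7 = 0.2122826
1 − 0.8111725 = 0.1888275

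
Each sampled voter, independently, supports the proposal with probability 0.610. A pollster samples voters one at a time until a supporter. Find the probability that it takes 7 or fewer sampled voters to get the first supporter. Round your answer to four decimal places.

0.9986

Y = number of sampled voters to the first success; geometric, p = 0.61.
P(Y ≤ 7) = 1 − (1−p)^7 = 1 − 0.001372 = 0.998628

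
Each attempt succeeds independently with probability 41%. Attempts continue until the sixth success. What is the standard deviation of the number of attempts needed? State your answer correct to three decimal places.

Y = total attempts until the sixth success; negative binomial with r=6, p=0.41.
SD(Y) = √[r(1−p)/p²] = √(21.05889) = 4.58900

4.589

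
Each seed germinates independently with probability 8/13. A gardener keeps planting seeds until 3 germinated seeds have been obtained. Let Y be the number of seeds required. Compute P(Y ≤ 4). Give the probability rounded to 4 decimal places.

0.5019

Finishing within 4 seeds ⇔ at least 3 successes in the first 4. With X ~ Binomial(4, 0.615385), P(Y ≤ 4) = 1 − P(X ≤ 2).
  k=0: C(4,0)·0.615385^0·0.384615^4 = 0.021883
  k=1: C(4,1)·0.615385^1·0.384615^3 = 0.140051
  k=2: C(4,2)·0.615385^2·0.384615^2 = 0.336123
1 − 0.498057 = 0.501943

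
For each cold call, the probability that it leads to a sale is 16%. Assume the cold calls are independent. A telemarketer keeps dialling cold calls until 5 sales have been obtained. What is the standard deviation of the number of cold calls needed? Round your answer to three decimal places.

12.809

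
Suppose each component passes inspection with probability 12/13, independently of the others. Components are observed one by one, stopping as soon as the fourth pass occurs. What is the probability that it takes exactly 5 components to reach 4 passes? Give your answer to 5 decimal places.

Y = trial on which the fourth success occurs; negative binomial, r=4, p=0.923077.
P(Y=5) = C(4,3) · p^4 · (1−p)^1
= 4 · 0.72602 · 0.076923 = 0.2233923

0.22339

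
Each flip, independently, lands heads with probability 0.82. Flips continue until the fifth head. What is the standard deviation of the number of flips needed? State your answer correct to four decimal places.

Y = total flips until the fifth success; negative binomial with r=5, p=0.82.
SD(Y) = √[r(1−p)/p²] = √(1.338489) = 1.156931

1.1569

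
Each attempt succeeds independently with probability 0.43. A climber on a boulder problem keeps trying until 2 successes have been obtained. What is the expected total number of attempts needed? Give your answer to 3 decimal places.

4.651

Y = total attempts until the second success; negative binomial with r=2, p=0.43.
E[Y] = r / p = 2 / 0.43 = 4.65116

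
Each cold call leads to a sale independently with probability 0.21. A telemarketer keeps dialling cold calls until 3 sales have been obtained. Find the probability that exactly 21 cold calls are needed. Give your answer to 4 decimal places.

0.0253

Y = trial on which the third success occurs; negative binomial, r=3, p=0.21.
P(Y=21) = C(20,2) · p^3 · (1−p)^18
= 190 · 0.009261 · 0.014364 = 0.025275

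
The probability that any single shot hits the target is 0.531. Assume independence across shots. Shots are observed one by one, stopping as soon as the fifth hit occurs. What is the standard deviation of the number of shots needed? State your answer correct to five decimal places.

Y = total shots until the fifth success; negative binomial with r=5, p=0.531.
SD(Y) = √[r(1−p)/p²] = √(8.3167530) = 2.8838781

2.88388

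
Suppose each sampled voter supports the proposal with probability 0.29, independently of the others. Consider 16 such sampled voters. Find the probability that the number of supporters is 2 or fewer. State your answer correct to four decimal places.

0.1149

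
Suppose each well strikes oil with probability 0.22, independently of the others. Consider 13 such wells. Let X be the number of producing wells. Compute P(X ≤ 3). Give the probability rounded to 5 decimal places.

0.68391

X ~ Binomial(13, 0.22); P(X ≤ 3) = Σ C(13,k) p^k (1−p)^(13−k) over k:
  k=0: C(13,0)·0.22^0·0.78^13 = 0.0395576
  k=1: C(13,1)·0.22^1·0.78^12 = 0.1450445
  k=2: C(13,2)·0.22^2·0.78^11 = 0.2454599
  k=3: C(13,3)·0.22^3·0.78^10 = 0.2538517
Total = 0.6839137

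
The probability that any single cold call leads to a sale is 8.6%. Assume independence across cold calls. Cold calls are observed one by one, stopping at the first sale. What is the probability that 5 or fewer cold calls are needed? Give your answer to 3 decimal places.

0.362

Y = number of cold calls to the first success; geometric, p = 0.086.
P(Y ≤ 5) = 1 − (1−p)^5 = 1 − 0.63787 = 0.36213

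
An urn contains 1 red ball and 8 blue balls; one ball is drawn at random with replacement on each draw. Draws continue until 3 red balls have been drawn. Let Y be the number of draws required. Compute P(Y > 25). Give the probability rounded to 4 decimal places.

Needing more than 25 draws ⇔ fewer than 3 successes in the first 25. With X ~ Binomial(25, 0.111111), P(Y > 25) = P(X ≤ 2).
  k=0: C(25,0)·0.111111^0·0.888889^25 = 0.052624
  k=1: C(25,1)·0.111111^1·0.888889^24 = 0.164451
  k=2: C(25,2)·0.111111^2·0.888889^23 = 0.246677
P(X ≤ 2) = 0.463752

0.4638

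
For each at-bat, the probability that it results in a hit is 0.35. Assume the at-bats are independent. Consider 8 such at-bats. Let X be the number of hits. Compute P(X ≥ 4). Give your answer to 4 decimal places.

X ~ Binomial(8, 0.35); P(X ≥ 4) = Σ C(8,k) p^k (1−p)^(8−k) over k:
  k=4: C(8,4)·0.35^4·0.65^4 = 0.187510
  k=5: C(8,5)·0.35^5·0.65^3 = 0.080773
  k=6: C(8,6)·0.35^6·0.65^2 = 0.021747
  k=7: C(8,7)·0.35^7·0.65^1 = 0.003346
  k=8: C(8,8)·0.35^8·0.65^0 = 0.000225
Total = 0.293601

0.2936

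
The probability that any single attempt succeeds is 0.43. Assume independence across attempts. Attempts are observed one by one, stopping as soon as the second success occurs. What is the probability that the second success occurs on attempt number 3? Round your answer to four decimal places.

0.2108

Y = trial on which the second success occurs; negative binomial, r=2, p=0.43.
P(Y=3) = C(2,1) · p^2 · (1−p)^1
= 2 · 0.1849 · 0.57 = 0.210786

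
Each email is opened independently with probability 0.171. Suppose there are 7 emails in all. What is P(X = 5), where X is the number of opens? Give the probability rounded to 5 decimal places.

0.00211

X ~ Binomial(n=7, p=0.171).
P(X=5) = C(7,5) · p^5 · (1−p)^2
= 21 · 0.00014621 · 0.68724 = 0.0021101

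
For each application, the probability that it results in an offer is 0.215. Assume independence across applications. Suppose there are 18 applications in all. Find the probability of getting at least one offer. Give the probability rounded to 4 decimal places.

0.9872

P(at least one) = 1 − P(none) = 1 − (1 − 0.215)^18
= 1 − 0.012813 = 0.987187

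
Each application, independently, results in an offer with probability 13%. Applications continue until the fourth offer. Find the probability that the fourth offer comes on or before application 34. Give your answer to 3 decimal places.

0.661

Finishing within 34 applications ⇔ at least 4 successes in the first 34. With X ~ Binomial(34, 0.13), P(Y ≤ 34) = 1 − P(X ≤ 3).
  k=0: C(34,0)·0.13^0·0.87^34 = 0.00878
  k=1: C(34,1)·0.13^1·0.87^33 = 0.04462
  k=2: C(34,2)·0.13^2·0.87^32 = 0.11002
  k=3: C(34,3)·0.13^3·0.87^31 = 0.17536
1 − 0.33878 = 0.66122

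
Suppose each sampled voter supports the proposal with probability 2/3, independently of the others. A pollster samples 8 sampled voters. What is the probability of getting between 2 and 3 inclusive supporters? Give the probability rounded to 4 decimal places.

0.0854

X ~ Binomial(8, 0.666667); P(2 ≤ X ≤ 3) = Σ C(8,k) p^k (1−p)^(8−k) over k:
  k=2: C(8,2)·0.666667^2·0.333333^6 = 0.017071
  k=3: C(8,3)·0.666667^3·0.333333^5 = 0.068282
Total = 0.085353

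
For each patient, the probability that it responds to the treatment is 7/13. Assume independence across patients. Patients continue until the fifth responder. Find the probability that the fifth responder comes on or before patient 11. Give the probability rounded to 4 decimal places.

0.8052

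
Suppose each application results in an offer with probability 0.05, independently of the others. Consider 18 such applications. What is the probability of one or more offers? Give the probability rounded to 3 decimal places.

0.603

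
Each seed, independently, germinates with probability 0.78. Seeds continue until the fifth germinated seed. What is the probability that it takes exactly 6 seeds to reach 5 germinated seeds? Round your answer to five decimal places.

Y = trial on which the fifth success occurs; negative binomial, r=5, p=0.78.
P(Y=6) = C(5,4) · p^5 · (1−p)^1
= 5 · 0.28872 · 0.22 = 0.3175892

0.31759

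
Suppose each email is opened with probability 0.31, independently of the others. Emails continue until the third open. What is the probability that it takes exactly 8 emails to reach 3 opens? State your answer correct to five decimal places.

Y = trial on which the third success occurs; negative binomial, r=3, p=0.31.
P(Y=8) = C(7,2) · p^3 · (1−p)^5
= 21 · 0.029791 · 0.1564 = 0.0978475

0.09785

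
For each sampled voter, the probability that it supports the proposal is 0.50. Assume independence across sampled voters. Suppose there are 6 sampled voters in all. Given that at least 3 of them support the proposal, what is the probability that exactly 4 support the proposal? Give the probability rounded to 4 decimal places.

X ~ Binomial(6, 0.50). Want P(X=4 | X≥3) = P(X=4) / P(X≥3).
P(X=4) = C(6,4)·0.50^4·0.50^2 = 0.234375
P(X≥3) = 1 − 0.015625 − 0.093750 − 0.234375 = 0.656250
Ratio = 0.234375 / 0.656250 = 0.357143

0.3571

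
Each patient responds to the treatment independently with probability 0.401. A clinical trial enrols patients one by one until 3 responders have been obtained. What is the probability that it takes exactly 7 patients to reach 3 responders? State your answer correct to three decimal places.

0.125

Y = trial on which the third success occurs; negative binomial, r=3, p=0.401.
P(Y=7) = C(6,2) · p^3 · (1−p)^4
= 15 · 0.064481 · 0.12874 = 0.12452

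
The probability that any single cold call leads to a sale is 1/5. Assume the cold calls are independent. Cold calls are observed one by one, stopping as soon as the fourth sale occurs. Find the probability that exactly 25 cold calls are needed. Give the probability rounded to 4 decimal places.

Y = trial on which the fourth success occurs; negative binomial, r=4, p=0.20.
P(Y=25) = C(24,3) · p^4 · (1−p)^21
= 2024 · 0.0016 · 0.0092234 = 0.029869

0.0299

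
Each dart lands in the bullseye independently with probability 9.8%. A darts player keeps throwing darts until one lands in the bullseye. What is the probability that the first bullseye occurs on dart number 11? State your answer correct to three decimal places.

0.035

Geometric (trials to first success), p = 0.098.
P(Y = 11) = (1−p)^10 · p = 0.3565 · 0.098 = 0.03494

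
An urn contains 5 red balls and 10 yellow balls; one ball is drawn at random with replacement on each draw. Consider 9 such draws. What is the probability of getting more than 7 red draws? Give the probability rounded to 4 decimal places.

0.0010

X ~ Binomial(9, 0.333333); P(X ≥ 8) = Σ C(9,k) p^k (1−p)^(9−k) over k:
  k=8: C(9,8)·0.333333^8·0.666667^1 = 0.000914
  k=9: C(9,9)·0.333333^9·0.666667^0 = 0.000051
Total = 0.000965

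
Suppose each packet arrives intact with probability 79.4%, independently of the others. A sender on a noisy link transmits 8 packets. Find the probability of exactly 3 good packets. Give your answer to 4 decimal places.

0.0104

X ~ Binomial(n=8, p=0.794).
P(X=3) = C(8,3) · p^3 · (1−p)^5
= 56 · 0.50057 · 0.00037097 = 0.010399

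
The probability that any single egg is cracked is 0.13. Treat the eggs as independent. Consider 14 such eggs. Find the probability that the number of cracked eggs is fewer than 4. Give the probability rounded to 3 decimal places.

X ~ Binomial(14, 0.13); P(X ≤ 3) = Σ C(14,k) p^k (1−p)^(14−k) over k:
  k=0: C(14,0)·0.13^0·0.87^14 = 0.14232
  k=1: C(14,1)·0.13^1·0.87^13 = 0.29773
  k=2: C(14,2)·0.13^2·0.87^12 = 0.28917
  k=3: C(14,3)·0.13^3·0.87^11 = 0.17284
Total = 0.90206

0.902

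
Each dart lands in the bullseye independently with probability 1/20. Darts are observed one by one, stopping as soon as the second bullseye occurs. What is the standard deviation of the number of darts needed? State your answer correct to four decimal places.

Y = total darts until the second success; negative binomial with r=2, p=0.05.
SD(Y) = √[r(1−p)/p²] = √(760.000000) = 27.568098

27.5681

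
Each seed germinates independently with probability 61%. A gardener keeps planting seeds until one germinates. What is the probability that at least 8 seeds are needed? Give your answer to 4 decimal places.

0.0014

Y = number of seeds to the first success; geometric, p = 0.61.
P(Y > 7) = P(first 7 all fail) = (1−p)^7 = 0.001372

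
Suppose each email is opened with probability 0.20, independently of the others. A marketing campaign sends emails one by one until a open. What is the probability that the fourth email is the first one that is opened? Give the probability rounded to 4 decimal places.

Geometric (trials to first success), p = 0.20.
P(Y = 4) = (1−p)^3 · p = 0.512 · 0.20 = 0.102400

0.1024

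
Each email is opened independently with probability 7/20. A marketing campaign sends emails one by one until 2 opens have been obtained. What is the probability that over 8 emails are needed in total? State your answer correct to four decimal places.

Needing more than 8 emails ⇔ fewer than 2 successes in the first 8. With X ~ Binomial(8, 0.35), P(Y > 8) = P(X ≤ 1).
  k=0: C(8,0)·0.35^0·0.65^8 = 0.031864
  k=1: C(8,1)·0.35^1·0.65^7 = 0.137262
P(X ≤ 1) = 0.169127

0.1691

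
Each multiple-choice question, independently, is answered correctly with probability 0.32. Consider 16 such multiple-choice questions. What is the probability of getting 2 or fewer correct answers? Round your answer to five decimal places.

0.07337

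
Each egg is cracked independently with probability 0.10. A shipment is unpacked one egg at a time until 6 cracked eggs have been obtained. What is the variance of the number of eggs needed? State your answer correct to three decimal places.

540.000

Y = total eggs until the sixth success; negative binomial with r=6, p=0.10.
Var(Y) = r(1−p)/p² = 6·0.90 / 0.10² = 540.00000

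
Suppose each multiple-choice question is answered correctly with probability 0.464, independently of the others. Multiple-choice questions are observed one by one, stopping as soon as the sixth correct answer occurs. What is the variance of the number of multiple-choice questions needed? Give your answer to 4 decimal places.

Y = total multiple-choice questions until the sixth success; negative binomial with r=6, p=0.464.
Var(Y) = r(1−p)/p² = 6·0.536 / 0.464² = 14.937574

14.9376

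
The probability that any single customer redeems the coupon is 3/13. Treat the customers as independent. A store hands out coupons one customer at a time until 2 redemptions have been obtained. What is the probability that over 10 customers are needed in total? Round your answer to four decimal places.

0.2902

Needing more than 10 customers ⇔ fewer than 2 successes in the first 10. With X ~ Binomial(10, 0.230769), P(Y > 10) = P(X ≤ 1).
  k=0: C(10,0)·0.230769^0·0.769231^10 = 0.072538
  k=1: C(10,1)·0.230769^1·0.769231^9 = 0.217614
P(X ≤ 1) = 0.290153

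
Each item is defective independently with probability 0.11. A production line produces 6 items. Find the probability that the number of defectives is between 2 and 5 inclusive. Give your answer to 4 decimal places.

0.1345

X ~ Binomial(6, 0.11); P(2 ≤ X ≤ 5) = Σ C(6,k) p^k (1−p)^(6−k) over k:
  k=2: C(6,2)·0.11^2·0.89^4 = 0.113877
  k=3: C(6,3)·0.11^3·0.89^3 = 0.018766
  k=4: C(6,4)·0.11^4·0.89^2 = 0.001740
  k=5: C(6,5)·0.11^5·0.89^1 = 0.000086
Total = 0.134469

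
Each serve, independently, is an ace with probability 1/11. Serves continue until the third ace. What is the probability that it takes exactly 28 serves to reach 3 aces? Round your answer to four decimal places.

Y = trial on which the third success occurs; negative binomial, r=3, p=0.090909.
P(Y=28) = C(27,2) · p^3 · (1−p)^25
= 351 · 0.00075131 · 0.092296 = 0.024340

0.0243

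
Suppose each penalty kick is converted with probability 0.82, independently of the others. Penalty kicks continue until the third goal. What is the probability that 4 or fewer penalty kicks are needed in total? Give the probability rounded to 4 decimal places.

0.8491

Finishing within 4 penalty kicks ⇔ at least 3 successes in the first 4. With X ~ Binomial(4, 0.82), P(Y ≤ 4) = 1 − P(X ≤ 2).
  k=0: C(4,0)·0.82^0·0.18^4 = 0.001050
  k=1: C(4,1)·0.82^1·0.18^3 = 0.019129
  k=2: C(4,2)·0.82^2·0.18^2 = 0.130715
1 − 0.150893 = 0.849107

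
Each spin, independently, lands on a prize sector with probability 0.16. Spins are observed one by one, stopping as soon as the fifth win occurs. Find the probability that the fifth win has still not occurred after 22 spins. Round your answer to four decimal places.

Needing more than 22 spins ⇔ fewer than 5 successes in the first 22. With X ~ Binomial(22, 0.16), P(Y > 22) = P(X ≤ 4).
  k=0: C(22,0)·0.16^0·0.84^22 = 0.021585
  k=1: C(22,1)·0.16^1·0.84^21 = 0.090450
  k=2: C(22,2)·0.16^2·0.84^20 = 0.180900
  k=3: C(22,3)·0.16^3·0.84^19 = 0.229714
  k=4: C(22,4)·0.16^4·0.84^18 = 0.207836
P(X ≤ 4) = 0.730484

0.7305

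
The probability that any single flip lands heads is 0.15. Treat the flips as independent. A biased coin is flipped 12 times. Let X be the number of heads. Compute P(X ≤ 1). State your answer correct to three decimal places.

X ~ Binomial(12, 0.15); P(X ≤ 1) = Σ C(12,k) p^k (1−p)^(12−k) over k:
  k=0: C(12,0)·0.15^0·0.85^12 = 0.14224
  k=1: C(12,1)·0.15^1·0.85^11 = 0.30122
Total = 0.44346

0.443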